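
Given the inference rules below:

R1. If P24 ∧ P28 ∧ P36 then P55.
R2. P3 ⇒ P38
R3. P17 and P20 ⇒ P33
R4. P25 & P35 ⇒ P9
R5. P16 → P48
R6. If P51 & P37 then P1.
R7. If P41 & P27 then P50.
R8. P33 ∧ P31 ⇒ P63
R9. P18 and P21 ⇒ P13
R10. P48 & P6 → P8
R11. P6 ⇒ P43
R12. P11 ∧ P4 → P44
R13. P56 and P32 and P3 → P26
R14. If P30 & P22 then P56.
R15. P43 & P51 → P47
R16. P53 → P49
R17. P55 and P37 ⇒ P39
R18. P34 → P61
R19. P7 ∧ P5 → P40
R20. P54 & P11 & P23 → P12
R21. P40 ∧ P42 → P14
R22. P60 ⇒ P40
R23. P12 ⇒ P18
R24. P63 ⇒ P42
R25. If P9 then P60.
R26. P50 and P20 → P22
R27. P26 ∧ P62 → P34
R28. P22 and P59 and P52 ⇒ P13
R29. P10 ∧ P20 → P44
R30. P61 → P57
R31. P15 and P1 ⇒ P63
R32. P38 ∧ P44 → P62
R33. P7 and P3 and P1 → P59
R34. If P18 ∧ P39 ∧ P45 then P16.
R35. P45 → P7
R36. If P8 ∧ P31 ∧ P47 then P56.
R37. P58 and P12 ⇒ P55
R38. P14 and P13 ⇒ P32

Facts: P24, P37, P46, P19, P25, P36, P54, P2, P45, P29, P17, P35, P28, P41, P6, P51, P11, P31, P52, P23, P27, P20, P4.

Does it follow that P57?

Forward chaining from the given facts derives: P55, P33, P9, P1, P50, P63, P43, P44, P47, P39, P12, P18, P42, P60, P22, P16, P7, P48, P8, P40, P56, P14.
The only rule concluding P57 is R30, which needs P61; that is never established.

No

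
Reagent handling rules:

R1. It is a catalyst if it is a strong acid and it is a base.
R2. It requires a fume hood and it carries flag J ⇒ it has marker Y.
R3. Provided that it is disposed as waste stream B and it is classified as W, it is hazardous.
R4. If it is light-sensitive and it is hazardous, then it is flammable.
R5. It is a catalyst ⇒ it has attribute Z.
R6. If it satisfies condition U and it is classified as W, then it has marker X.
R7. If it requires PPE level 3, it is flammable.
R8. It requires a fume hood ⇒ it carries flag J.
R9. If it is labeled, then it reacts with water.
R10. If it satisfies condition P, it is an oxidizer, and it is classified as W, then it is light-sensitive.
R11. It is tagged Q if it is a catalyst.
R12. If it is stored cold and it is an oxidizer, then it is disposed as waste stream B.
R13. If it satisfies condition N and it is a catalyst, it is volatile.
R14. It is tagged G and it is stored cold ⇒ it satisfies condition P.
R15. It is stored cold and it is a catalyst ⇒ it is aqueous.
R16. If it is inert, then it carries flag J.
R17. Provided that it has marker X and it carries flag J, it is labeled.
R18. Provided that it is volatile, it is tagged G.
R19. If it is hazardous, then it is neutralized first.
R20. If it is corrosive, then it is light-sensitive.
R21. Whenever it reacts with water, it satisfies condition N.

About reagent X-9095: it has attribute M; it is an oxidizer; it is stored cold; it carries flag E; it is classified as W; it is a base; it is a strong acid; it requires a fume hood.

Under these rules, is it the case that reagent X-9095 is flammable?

Forward chaining from the given facts derives: is a catalyst, has attribute Z, carries flag J, is tagged Q, is disposed as waste stream B, is aqueous, has marker Y, is hazardous, is neutralized first.
Rules concluding "it is flammable": R4 needs "it is light-sensitive"; R7 needs "it requires PPE level 3" — none of these are established.

No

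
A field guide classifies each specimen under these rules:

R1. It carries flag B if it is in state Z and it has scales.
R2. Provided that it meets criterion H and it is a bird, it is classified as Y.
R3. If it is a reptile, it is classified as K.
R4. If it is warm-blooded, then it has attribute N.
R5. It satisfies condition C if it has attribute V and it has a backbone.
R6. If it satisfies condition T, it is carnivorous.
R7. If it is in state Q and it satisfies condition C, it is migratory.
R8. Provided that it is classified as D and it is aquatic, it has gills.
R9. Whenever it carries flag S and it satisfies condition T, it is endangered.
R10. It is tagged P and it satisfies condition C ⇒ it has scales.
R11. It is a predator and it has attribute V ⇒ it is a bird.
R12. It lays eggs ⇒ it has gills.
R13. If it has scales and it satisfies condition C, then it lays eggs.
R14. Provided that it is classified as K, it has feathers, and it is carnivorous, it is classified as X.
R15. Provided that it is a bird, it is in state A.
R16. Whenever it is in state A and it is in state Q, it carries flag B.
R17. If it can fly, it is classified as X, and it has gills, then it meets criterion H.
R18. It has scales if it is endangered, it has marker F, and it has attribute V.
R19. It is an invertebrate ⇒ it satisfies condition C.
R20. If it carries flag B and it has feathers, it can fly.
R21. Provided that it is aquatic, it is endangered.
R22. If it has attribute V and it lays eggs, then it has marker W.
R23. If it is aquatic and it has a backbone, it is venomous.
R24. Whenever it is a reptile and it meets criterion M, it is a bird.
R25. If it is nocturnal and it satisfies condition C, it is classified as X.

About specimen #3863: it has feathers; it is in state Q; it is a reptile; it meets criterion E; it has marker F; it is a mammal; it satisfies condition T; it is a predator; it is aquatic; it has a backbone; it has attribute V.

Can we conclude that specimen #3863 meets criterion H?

By R3 (it is a reptile): it is classified as K.
By R5 (it has attribute V, it has a backbone): it satisfies condition C.
By R6 (it satisfies condition T): it is carnivorous.
By R11 (it is a predator, it has attribute V): it is a bird.
By R14 (it is classified as K, it has feathers, it is carnivorous): it is classified as X.
By R15 (it is a bird): it is in state A.
By R16 (it is in state A, it is in state Q): it carries flag B.
By R20 (it carries flag B, it has feathers): it can fly.
By R21 (it is aquatic): it is endangered.
By R18 (it is endangered, it has marker F, it has attribute V): it has scales.
By R13 (it has scales, it satisfies condition C): it lays eggs.
By R12 (it lays eggs): it has gills.
By R17 (it can fly, it is classified as X, it has gills): it meets criterion H.

Yes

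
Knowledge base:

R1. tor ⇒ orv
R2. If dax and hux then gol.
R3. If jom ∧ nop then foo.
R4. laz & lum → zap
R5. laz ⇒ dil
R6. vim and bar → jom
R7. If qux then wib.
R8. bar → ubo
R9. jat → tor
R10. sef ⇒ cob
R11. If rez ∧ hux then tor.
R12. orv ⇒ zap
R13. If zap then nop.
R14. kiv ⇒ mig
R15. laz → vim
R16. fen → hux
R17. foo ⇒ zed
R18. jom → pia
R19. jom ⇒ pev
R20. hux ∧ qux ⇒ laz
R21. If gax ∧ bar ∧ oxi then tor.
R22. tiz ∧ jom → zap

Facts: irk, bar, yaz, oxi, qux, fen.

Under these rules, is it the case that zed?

No

Forward chaining from the given facts derives: wib, ubo, hux, laz, dil, vim, jom, pia, pev.
The only rule concluding zed is R17, which needs foo; that is never established.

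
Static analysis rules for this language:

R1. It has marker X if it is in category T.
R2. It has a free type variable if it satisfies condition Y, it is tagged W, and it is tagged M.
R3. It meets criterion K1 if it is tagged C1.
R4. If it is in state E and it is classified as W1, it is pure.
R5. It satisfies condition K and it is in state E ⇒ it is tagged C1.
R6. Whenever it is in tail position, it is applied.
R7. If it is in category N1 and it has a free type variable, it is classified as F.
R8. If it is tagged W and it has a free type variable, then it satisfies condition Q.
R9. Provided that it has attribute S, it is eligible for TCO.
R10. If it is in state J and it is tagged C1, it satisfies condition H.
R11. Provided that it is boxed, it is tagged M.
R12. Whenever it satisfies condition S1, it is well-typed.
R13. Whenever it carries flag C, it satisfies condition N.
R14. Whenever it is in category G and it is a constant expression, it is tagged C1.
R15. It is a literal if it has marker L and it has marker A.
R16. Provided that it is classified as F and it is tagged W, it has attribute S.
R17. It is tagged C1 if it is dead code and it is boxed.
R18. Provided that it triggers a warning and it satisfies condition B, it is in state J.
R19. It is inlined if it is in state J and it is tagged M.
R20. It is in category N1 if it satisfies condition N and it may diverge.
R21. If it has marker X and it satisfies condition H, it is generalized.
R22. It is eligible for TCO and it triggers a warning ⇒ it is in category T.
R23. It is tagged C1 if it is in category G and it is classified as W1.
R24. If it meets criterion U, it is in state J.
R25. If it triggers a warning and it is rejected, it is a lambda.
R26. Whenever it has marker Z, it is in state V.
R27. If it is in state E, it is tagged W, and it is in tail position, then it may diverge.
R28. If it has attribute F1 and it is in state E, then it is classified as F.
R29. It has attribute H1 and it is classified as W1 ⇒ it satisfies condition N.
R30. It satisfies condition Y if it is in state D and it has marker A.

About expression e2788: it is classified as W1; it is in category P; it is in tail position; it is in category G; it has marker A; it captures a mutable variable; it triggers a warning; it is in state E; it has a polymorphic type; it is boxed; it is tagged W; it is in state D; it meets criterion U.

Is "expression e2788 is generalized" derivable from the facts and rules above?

Forward chaining from the given facts derives: is pure, is applied, is tagged M, is tagged C1, is in state J, may diverge, satisfies condition Y, has a free type variable, meets criterion K1, satisfies condition Q, satisfies condition H, is inlined.
The only rule concluding "it is generalized" is R21, which needs "it has marker X"; that is never established.

No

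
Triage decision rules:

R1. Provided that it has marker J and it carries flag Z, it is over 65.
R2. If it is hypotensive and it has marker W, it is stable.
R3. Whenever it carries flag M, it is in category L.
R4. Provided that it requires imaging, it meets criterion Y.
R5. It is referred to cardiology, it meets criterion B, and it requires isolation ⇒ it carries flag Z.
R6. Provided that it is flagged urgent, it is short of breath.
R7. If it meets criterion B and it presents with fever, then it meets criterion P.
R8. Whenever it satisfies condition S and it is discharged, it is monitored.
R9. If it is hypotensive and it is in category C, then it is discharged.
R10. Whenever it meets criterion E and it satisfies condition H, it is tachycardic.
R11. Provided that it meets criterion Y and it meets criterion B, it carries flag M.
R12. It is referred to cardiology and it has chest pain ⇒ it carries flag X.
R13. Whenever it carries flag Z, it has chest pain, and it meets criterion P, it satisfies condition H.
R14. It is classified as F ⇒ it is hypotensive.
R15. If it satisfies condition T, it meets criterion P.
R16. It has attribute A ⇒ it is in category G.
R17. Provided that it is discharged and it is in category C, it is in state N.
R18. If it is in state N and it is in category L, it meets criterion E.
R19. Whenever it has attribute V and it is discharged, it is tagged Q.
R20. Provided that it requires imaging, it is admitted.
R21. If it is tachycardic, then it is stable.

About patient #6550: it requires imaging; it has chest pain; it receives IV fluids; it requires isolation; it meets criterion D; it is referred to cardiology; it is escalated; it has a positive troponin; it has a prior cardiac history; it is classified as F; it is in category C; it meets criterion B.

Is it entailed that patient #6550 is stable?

No

Forward chaining from the given facts derives: meets criterion Y, carries flag Z, carries flag M, carries flag X, is hypotensive, is admitted, is in category L, is discharged, is in state N, meets criterion E.
Rules concluding "it is stable": R2 needs "it has marker W"; R21 needs "it is tachycardic" — none of these are established.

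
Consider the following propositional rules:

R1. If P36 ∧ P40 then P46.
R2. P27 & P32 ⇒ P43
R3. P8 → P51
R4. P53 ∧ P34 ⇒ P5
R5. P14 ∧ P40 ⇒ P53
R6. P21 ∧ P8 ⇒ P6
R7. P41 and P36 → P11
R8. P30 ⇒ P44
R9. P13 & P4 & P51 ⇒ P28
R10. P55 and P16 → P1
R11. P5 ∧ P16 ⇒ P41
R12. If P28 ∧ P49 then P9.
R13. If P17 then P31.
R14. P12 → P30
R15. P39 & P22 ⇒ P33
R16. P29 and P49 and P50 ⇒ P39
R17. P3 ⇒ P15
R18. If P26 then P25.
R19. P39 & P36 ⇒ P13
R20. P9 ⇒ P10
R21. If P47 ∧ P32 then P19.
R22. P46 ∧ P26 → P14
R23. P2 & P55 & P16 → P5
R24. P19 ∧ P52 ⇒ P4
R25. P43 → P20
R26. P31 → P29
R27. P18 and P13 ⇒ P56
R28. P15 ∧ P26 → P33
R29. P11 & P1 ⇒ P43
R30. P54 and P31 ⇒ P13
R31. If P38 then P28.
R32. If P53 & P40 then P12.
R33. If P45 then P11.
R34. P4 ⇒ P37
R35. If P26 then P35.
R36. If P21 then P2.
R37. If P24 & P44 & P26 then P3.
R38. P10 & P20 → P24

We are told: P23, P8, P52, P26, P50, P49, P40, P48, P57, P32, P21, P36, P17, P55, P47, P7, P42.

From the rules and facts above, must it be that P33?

Forward chaining from the given facts derives: P46, P51, P6, P31, P25, P19, P14, P4, P29, P37, P35, P2, P53, P39, P13, P12, P28, P9, P30, P10, P44.
Rules concluding P33: R15 needs P22; R28 needs P15 — none of these are established.

No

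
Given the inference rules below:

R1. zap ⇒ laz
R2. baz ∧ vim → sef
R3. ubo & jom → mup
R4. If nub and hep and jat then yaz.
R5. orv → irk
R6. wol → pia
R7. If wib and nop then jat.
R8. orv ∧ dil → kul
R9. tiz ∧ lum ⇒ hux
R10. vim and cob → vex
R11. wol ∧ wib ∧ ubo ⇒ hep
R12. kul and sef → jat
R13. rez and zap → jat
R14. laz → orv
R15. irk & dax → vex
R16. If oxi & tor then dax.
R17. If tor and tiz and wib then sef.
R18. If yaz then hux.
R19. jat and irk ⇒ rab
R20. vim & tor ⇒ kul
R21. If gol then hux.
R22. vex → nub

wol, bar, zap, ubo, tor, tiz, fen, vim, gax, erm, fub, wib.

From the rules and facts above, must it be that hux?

Forward chaining from the given facts derives: laz, pia, hep, orv, sef, kul, irk, jat, rab.
Rules concluding hux: R9 needs lum; R18 needs yaz; R21 needs gol — none of these are established.

No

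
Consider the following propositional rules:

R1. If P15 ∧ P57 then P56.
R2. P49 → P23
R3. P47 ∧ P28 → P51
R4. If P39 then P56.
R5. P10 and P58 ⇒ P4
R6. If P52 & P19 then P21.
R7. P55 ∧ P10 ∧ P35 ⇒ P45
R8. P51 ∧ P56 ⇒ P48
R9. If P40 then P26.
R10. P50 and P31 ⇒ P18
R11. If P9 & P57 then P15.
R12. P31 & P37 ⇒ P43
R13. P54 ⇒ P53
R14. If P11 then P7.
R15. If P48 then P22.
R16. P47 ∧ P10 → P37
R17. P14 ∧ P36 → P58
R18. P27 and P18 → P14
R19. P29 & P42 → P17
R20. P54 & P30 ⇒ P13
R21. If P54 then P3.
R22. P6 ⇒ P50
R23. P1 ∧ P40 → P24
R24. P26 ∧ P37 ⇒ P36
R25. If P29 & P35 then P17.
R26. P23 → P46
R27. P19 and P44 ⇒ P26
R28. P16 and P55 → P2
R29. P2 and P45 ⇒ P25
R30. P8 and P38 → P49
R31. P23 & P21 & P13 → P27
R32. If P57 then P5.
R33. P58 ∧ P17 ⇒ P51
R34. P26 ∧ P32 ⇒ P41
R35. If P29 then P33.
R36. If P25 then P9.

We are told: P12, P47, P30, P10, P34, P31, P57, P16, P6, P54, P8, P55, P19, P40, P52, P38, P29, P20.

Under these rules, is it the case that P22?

No

Forward chaining from the given facts derives: P21, P26, P53, P37, P13, P3, P50, P36, P2, P49, P5, P33, P23, P18, P43, P46, P27, P14, P58, P4.
The only rule concluding P22 is R15, which needs P48; that is never established.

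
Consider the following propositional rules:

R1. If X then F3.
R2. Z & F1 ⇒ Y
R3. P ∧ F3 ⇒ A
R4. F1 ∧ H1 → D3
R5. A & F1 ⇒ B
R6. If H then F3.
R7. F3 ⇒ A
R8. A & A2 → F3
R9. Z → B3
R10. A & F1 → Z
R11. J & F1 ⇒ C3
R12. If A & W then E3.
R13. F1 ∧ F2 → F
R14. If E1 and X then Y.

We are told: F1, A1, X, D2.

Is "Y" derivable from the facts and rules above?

Yes

F3  (by R1: X)
A  (by R7: F3)
Z  (by R10: A, F1)
Y  (by R2: Z, F1)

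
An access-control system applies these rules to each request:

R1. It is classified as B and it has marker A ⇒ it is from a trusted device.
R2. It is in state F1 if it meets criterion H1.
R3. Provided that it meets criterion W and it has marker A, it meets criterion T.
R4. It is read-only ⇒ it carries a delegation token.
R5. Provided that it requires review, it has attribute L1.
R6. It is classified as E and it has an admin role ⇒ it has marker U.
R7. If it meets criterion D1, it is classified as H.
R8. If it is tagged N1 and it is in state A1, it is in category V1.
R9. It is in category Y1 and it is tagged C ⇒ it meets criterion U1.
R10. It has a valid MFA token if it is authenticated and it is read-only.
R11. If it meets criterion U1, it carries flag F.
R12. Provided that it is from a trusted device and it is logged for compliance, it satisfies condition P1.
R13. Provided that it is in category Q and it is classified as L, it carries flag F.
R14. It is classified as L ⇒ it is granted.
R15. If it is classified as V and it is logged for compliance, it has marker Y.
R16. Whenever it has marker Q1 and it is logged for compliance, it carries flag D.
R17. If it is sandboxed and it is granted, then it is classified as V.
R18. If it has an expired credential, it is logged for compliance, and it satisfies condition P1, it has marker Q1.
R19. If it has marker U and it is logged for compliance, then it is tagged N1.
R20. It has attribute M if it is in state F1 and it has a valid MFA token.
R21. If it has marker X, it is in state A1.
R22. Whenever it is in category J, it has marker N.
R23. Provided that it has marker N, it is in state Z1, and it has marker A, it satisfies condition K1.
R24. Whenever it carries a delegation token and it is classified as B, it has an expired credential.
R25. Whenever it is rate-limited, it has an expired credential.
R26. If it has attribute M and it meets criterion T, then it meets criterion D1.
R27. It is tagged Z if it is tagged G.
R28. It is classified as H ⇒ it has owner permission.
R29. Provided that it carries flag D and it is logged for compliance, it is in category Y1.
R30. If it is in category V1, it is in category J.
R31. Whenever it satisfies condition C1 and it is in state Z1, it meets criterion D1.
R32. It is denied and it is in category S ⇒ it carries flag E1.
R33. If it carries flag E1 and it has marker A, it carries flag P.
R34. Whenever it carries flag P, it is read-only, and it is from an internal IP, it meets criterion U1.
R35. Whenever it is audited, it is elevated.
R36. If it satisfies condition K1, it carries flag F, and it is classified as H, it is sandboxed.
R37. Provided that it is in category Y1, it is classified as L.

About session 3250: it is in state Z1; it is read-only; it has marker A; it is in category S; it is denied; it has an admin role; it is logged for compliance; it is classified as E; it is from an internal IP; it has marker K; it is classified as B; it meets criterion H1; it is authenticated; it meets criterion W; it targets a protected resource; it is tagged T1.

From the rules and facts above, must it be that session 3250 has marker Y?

No

Forward chaining from the given facts derives: is from a trusted device, is in state F1, meets criterion T, carries a delegation token, has marker U, has a valid MFA token, satisfies condition P1, is tagged N1, has attribute M, has an expired credential, meets criterion D1, carries flag E1, carries flag P, meets criterion U1, is classified as H, carries flag F, has marker Q1, has owner permission, carries flag D, is in category Y1, is classified as L, is granted.
The only rule concluding "it has marker Y" is R15, which needs "it is classified as V"; that is never established.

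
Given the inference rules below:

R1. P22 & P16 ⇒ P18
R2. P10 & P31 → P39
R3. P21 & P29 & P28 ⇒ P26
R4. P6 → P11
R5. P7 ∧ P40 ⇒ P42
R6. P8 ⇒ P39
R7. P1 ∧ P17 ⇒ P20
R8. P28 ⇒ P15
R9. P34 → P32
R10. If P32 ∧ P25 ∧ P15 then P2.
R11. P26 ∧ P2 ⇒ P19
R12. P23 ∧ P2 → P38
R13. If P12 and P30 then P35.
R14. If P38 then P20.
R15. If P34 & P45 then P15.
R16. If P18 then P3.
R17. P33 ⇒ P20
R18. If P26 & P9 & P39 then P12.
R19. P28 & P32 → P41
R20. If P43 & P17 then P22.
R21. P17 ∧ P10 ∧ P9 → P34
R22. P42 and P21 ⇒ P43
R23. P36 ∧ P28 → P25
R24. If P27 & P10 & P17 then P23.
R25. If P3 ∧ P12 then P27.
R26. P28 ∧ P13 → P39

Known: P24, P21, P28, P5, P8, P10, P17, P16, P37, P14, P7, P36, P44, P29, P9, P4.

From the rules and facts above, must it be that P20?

No

Forward chaining from the given facts derives: P26, P39, P15, P12, P34, P25, P32, P2, P19, P41.
Rules concluding P20: R7 needs P1; R14 needs P38; R17 needs P33 — none of these are established.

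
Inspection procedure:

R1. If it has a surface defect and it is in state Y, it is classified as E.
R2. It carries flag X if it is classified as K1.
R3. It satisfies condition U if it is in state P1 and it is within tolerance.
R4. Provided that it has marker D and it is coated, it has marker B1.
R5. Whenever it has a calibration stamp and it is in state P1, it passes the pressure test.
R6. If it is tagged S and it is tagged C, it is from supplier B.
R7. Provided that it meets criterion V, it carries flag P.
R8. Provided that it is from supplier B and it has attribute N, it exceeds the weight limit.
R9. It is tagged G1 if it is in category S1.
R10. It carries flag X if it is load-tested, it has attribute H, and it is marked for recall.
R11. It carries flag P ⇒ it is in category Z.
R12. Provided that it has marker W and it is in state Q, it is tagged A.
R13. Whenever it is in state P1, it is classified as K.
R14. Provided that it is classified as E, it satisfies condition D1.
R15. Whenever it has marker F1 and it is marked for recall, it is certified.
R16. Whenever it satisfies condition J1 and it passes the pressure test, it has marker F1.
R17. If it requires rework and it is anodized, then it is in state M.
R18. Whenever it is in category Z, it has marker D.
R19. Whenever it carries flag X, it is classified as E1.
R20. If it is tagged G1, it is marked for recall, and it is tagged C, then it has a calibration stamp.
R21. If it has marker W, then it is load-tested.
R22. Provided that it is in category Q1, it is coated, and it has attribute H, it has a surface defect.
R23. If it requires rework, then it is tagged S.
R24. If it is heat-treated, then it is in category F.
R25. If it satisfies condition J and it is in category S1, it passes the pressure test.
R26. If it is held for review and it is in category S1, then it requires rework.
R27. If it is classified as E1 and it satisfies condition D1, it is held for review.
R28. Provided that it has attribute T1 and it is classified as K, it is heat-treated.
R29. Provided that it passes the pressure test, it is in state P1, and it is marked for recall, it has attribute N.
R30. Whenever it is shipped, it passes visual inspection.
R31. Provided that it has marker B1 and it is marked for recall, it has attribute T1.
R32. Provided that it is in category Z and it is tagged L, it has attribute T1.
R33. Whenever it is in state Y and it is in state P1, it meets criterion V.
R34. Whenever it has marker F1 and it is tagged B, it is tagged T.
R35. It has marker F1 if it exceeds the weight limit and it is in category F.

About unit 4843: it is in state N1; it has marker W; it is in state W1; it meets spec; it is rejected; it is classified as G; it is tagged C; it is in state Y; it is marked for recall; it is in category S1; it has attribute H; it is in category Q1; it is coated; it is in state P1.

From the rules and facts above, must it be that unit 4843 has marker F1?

Yes

By R9 (it is in category S1): it is tagged G1.
By R13 (it is in state P1): it is classified as K.
By R20 (it is tagged G1, it is marked for recall, it is tagged C): it has a calibration stamp.
By R21 (it has marker W): it is load-tested.
By R22 (it is in category Q1, it is coated, it has attribute H): it has a surface defect.
By R33 (it is in state Y, it is in state P1): it meets criterion V.
By R1 (it has a surface defect, it is in state Y): it is classified as E.
By R5 (it has a calibration stamp, it is in state P1): it passes the pressure test.
By R7 (it meets criterion V): it carries flag P.
By R10 (it is load-tested, it has attribute H, it is marked for recall): it carries flag X.
By R11 (it carries flag P): it is in category Z.
By R14 (it is classified as E): it satisfies condition D1.
By R18 (it is in category Z): it has marker D.
By R19 (it carries flag X): it is classified as E1.
By R27 (it is classified as E1, it satisfies condition D1): it is held for review.
By R29 (it passes the pressure test, it is in state P1, it is marked for recall): it has attribute N.
By R4 (it has marker D, it is coated): it has marker B1.
By R26 (it is held for review, it is in category S1): it requires rework.
By R31 (it has marker B1, it is marked for recall): it has attribute T1.
By R23 (it requires rework): it is tagged S.
By R28 (it has attribute T1, it is classified as K): it is heat-treated.
By R6 (it is tagged S, it is tagged C): it is from supplier B.
By R8 (it is from supplier B, it has attribute N): it exceeds the weight limit.
By R24 (it is heat-treated): it is in category F.
By R35 (it exceeds the weight limit, it is in category F): it has marker F1.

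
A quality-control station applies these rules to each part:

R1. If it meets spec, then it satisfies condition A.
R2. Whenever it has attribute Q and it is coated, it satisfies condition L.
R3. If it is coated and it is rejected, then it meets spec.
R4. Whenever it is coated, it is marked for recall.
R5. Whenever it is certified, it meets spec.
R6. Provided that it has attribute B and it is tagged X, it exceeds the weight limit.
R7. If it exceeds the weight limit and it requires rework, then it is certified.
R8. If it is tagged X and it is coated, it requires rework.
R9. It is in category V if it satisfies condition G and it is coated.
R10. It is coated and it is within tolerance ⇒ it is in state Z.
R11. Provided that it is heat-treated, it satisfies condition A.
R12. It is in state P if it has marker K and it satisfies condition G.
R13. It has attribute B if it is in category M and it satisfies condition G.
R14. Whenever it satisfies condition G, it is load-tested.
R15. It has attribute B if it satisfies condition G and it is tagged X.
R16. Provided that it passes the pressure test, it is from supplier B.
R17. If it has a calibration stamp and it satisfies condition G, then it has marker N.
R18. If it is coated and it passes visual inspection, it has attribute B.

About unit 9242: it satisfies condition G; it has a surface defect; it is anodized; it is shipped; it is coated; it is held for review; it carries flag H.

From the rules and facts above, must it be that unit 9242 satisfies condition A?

No

Forward chaining from the given facts derives: is marked for recall, is in category V, is load-tested.
Rules concluding "it satisfies condition A": R1 needs "it meets spec"; R11 needs "it is heat-treated" — none of these are established.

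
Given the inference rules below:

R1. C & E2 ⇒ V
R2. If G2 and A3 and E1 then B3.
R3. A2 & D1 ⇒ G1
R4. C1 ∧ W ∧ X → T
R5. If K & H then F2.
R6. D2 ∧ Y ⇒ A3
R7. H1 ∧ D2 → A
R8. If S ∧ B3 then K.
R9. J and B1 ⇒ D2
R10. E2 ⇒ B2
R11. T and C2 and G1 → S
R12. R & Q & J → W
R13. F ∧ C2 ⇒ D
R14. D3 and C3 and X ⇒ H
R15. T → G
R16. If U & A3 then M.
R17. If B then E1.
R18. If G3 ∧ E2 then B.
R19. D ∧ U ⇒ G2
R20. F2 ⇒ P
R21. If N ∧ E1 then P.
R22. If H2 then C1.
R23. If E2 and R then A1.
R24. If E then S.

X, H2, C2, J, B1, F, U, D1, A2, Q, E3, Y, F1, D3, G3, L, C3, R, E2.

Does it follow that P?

Yes

G1  (by R3: A2, D1)
D2  (by R9: J, B1)
W  (by R12: R, Q, J)
D  (by R13: F, C2)
H  (by R14: D3, C3, X)
B  (by R18: G3, E2)
G2  (by R19: D, U)
C1  (by R22: H2)
T  (by R4: C1, W, X)
A3  (by R6: D2, Y)
S  (by R11: T, C2, G1)
E1  (by R17: B)
B3  (by R2: G2, A3, E1)
K  (by R8: S, B3)
F2  (by R5: K, H)
P  (by R20: F2)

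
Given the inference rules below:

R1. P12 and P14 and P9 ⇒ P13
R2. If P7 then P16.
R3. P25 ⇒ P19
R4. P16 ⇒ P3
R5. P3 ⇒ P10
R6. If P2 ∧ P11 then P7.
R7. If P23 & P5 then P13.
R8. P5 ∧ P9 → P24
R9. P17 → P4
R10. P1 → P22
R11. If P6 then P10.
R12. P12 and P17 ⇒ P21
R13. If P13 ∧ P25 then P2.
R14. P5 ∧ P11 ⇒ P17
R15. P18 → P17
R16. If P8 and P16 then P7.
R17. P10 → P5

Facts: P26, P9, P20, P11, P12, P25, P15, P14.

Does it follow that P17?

P13  (by R1: P12, P14, P9)
P2  (by R13: P13, P25)
P7  (by R6: P2, P11)
P16  (by R2: P7)
P3  (by R4: P16)
P10  (by R5: P3)
P5  (by R17: P10)
P17  (by R14: P5, P11)

Yes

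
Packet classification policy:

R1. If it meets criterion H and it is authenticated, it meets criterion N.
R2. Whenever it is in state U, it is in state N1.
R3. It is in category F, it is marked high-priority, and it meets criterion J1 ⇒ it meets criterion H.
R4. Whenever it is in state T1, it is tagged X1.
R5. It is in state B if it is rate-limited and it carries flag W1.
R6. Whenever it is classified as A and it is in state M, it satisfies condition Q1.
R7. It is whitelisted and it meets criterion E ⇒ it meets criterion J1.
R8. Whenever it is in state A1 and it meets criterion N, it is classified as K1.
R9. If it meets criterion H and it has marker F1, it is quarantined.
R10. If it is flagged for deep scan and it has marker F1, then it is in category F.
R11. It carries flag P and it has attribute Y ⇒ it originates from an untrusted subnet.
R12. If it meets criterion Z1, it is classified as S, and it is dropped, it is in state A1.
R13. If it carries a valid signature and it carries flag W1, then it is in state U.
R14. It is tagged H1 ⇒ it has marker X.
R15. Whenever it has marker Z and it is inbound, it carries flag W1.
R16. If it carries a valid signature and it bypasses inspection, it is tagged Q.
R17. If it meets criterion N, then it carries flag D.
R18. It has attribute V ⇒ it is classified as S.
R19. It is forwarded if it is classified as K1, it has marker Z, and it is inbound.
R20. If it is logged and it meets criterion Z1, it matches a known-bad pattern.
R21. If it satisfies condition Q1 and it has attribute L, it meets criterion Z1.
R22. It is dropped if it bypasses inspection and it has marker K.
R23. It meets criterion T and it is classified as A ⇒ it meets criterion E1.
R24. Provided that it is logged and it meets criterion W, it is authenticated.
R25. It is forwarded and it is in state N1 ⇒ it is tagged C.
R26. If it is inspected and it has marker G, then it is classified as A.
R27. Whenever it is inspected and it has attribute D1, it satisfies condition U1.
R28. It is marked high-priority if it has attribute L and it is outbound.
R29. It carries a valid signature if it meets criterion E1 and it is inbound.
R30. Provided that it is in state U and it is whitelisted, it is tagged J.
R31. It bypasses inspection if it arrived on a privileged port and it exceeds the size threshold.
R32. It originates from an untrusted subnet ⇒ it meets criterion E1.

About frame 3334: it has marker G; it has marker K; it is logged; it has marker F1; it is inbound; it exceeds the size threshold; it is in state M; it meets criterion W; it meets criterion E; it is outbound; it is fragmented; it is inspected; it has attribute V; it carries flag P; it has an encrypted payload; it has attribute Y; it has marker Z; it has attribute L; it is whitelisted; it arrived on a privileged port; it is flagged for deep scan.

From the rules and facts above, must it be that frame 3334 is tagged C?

By R7 (it is whitelisted, it meets criterion E): it meets criterion J1.
By R10 (it is flagged for deep scan, it has marker F1): it is in category F.
By R11 (it carries flag P, it has attribute Y): it originates from an untrusted subnet.
By R15 (it has marker Z, it is inbound): it carries flag W1.
By R18 (it has attribute V): it is classified as S.
By R24 (it is logged, it meets criterion W): it is authenticated.
By R26 (it is inspected, it has marker G): it is classified as A.
By R28 (it has attribute L, it is outbound): it is marked high-priority.
By R31 (it arrived on a privileged port, it exceeds the size threshold): it bypasses inspection.
By R32 (it originates from an untrusted subnet): it meets criterion E1.
By R3 (it is in category F, it is marked high-priority, it meets criterion J1): it meets criterion H.
By R6 (it is classified as A, it is in state M): it satisfies condition Q1.
By R21 (it satisfies condition Q1, it has attribute L): it meets criterion Z1.
By R22 (it bypasses inspection, it has marker K): it is dropped.
By R29 (it meets criterion E1, it is inbound): it carries a valid signature.
By R1 (it meets criterion H, it is authenticated): it meets criterion N.
By R12 (it meets criterion Z1, it is classified as S, it is dropped): it is in state A1.
By R13 (it carries a valid signature, it carries flag W1): it is in state U.
By R2 (it is in state U): it is in state N1.
By R8 (it is in state A1, it meets criterion N): it is classified as K1.
By R19 (it is classified as K1, it has marker Z, it is inbound): it is forwarded.
By R25 (it is forwarded, it is in state N1): it is tagged C.

Yes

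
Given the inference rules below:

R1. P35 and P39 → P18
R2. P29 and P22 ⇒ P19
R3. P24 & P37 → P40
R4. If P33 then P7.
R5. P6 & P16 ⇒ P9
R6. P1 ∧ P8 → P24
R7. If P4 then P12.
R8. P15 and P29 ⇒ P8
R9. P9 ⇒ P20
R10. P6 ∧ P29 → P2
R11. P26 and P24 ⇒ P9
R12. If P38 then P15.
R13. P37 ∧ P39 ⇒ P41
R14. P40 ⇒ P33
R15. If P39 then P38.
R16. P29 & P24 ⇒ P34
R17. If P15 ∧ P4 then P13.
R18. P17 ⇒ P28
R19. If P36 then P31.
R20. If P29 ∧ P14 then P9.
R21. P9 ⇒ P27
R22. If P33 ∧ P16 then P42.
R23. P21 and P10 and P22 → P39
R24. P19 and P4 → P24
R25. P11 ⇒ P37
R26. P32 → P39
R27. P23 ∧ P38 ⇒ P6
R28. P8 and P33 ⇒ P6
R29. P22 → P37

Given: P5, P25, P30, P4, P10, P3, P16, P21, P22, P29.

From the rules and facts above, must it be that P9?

Yes

P19  (by R2: P29, P22)
P39  (by R23: P21, P10, P22)
P24  (by R24: P19, P4)
P37  (by R29: P22)
P40  (by R3: P24, P37)
P33  (by R14: P40)
P38  (by R15: P39)
P15  (by R12: P38)
P8  (by R8: P15, P29)
P6  (by R28: P8, P33)
P9  (by R5: P6, P16)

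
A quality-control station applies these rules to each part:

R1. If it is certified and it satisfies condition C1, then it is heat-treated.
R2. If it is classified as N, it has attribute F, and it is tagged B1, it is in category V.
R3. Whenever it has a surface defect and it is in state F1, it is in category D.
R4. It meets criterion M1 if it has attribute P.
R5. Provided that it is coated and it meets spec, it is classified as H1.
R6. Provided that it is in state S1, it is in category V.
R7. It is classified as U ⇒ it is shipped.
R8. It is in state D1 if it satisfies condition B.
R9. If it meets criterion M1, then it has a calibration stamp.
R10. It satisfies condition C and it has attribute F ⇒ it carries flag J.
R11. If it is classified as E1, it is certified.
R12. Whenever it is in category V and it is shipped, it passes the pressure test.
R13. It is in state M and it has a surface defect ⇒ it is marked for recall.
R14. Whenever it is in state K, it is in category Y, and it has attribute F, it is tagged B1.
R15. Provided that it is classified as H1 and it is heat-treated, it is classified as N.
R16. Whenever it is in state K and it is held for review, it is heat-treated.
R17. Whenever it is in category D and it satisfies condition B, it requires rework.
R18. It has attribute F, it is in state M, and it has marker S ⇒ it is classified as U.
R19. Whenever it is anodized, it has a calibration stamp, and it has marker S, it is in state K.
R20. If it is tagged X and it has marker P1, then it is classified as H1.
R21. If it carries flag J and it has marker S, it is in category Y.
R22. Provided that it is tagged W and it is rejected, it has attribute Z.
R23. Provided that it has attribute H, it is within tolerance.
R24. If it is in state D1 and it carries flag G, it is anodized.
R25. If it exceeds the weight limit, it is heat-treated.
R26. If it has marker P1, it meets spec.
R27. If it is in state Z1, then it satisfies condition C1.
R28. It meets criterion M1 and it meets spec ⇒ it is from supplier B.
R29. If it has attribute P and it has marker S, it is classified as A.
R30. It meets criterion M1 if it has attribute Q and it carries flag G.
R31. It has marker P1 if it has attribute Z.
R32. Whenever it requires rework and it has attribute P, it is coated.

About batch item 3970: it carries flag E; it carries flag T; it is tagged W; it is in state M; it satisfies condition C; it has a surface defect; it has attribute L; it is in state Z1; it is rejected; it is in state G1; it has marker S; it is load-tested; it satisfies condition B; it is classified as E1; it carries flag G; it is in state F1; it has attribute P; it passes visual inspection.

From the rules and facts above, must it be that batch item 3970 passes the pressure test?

No

Forward chaining from the given facts derives: is in category D, meets criterion M1, is in state D1, has a calibration stamp, is certified, is marked for recall, requires rework, has attribute Z, is anodized, satisfies condition C1, is classified as A, has marker P1, is coated, is heat-treated, is in state K, meets spec, is from supplier B, is classified as H1, is classified as N.
The only rule concluding "it passes the pressure test" is R12, which needs "it is in category V"; that is never established.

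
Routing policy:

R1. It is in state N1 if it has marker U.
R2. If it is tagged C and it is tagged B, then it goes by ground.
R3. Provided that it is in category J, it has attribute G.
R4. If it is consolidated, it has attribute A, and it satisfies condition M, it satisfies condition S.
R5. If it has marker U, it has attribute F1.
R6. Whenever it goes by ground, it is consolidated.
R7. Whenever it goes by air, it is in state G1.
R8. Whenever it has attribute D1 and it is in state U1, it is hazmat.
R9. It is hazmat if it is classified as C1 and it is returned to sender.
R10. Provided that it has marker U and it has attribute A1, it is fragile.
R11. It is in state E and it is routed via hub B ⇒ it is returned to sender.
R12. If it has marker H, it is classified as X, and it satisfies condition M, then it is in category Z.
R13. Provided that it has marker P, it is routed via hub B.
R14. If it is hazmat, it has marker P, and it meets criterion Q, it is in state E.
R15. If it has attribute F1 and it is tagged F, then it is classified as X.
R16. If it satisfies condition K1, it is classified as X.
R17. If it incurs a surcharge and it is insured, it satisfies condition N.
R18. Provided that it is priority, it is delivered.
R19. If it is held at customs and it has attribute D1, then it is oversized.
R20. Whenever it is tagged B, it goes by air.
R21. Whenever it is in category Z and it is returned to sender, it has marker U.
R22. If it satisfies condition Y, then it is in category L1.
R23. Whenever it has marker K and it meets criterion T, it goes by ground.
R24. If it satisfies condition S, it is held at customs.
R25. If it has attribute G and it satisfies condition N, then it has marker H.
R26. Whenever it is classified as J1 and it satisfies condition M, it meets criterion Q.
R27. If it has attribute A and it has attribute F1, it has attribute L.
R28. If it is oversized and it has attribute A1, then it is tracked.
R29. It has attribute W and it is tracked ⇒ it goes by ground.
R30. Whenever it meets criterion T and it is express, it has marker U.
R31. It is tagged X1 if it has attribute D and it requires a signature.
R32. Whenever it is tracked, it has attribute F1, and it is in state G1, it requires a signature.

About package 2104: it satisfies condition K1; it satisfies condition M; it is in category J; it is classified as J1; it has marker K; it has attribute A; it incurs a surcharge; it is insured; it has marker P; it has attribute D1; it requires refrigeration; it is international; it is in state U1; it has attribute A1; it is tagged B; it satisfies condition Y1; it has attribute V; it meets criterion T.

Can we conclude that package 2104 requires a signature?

Yes

By R3 (it is in category J): it has attribute G.
By R8 (it has attribute D1, it is in state U1): it is hazmat.
By R13 (it has marker P): it is routed via hub B.
By R16 (it satisfies condition K1): it is classified as X.
By R17 (it incurs a surcharge, it is insured): it satisfies condition N.
By R20 (it is tagged B): it goes by air.
By R23 (it has marker K, it meets criterion T): it goes by ground.
By R25 (it has attribute G, it satisfies condition N): it has marker H.
By R26 (it is classified as J1, it satisfies condition M): it meets criterion Q.
By R6 (it goes by ground): it is consolidated.
By R7 (it goes by air): it is in state G1.
By R12 (it has marker H, it is classified as X, it satisfies condition M): it is in category Z.
By R14 (it is hazmat, it has marker P, it meets criterion Q): it is in state E.
By R4 (it is consolidated, it has attribute A, it satisfies condition M): it satisfies condition S.
By R11 (it is in state E, it is routed via hub B): it is returned to sender.
By R21 (it is in category Z, it is returned to sender): it has marker U.
By R24 (it satisfies condition S): it is held at customs.
By R5 (it has marker U): it has attribute F1.
By R19 (it is held at customs, it has attribute D1): it is oversized.
By R28 (it is oversized, it has attribute A1): it is tracked.
By R32 (it is tracked, it has attribute F1, it is in state G1): it requires a signature.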